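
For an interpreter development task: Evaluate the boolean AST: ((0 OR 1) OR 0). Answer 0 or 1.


Step 1: Evaluate inner node
  0 OR 1 = 1
Step 2: Evaluate root node
  1 OR 0 = 1

1


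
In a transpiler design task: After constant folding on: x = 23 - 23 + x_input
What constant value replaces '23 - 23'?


Identifying constant sub-expression:
  Original: x = 23 - 23 + x_input
  23 and 23 are both compile-time constants
  Evaluating: 23 - 23 = 0
  After folding: x = 0 + x_input

0


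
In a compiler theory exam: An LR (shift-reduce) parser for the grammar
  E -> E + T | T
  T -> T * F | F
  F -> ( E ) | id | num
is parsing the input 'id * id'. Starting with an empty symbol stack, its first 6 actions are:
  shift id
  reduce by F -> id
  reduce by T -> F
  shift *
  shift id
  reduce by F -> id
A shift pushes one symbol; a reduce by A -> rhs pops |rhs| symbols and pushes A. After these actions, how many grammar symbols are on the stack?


Tracking the symbol stack through each action:
  Action 1: shift 'id' : push -> stack = [id] (size 1)
  Action 2: reduce by F -> id : pop 1, push F -> stack = [F] (size 1)
  Action 3: reduce by T -> F : pop 1, push T -> stack = [T] (size 1)
  Action 4: shift '*' : push -> stack = [T, *] (size 2)
  Action 5: shift 'id' : push -> stack = [T, *, id] (size 3)
  Action 6: reduce by F -> id : pop 1, push F -> stack = [T, *, F] (size 3)
Final stack size: 3

3


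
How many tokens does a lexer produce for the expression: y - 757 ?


Scanning 'y - 757'
Token 1: 'y' -> identifier
Token 2: '-' -> operator
Token 3: '757' -> integer_literal
Total tokens: 3

3


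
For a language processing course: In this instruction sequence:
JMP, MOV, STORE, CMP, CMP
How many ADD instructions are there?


Scanning instruction sequence for ADD:
  Position 1: JMP
  Position 2: MOV
  Position 3: STORE
  Position 4: CMP
  Position 5: CMP
Matches at positions: []
Total ADD count: 0

0


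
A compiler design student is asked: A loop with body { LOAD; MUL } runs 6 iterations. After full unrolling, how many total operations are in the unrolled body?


Loop body operations: LOAD, MUL (2 ops per iteration)
Unrolling 6 iterations:
  Iteration 1: LOAD, MUL (2 ops)
  Iteration 2: LOAD, MUL (2 ops)
  Iteration 3: LOAD, MUL (2 ops)
  Iteration 4: LOAD, MUL (2 ops)
  Iteration 5: LOAD, MUL (2 ops)
  Iteration 6: LOAD, MUL (2 ops)
Total: 6 iterations * 2 ops/iter = 12 operations

12


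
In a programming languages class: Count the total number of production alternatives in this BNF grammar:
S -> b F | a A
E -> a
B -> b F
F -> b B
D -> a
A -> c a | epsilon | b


Counting alternatives per rule:
  S: 2 alternative(s)
  E: 1 alternative(s)
  B: 1 alternative(s)
  F: 1 alternative(s)
  D: 1 alternative(s)
  A: 3 alternative(s)
Sum: 2 + 1 + 1 + 1 + 1 + 3 = 9

9


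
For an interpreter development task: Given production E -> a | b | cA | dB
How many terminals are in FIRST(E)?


Production: E -> a | b | cA | dB
Examining each alternative for leading terminals:
  E -> a : first terminal = 'a'
  E -> b : first terminal = 'b'
  E -> cA : first terminal = 'c'
  E -> dB : first terminal = 'd'
FIRST(E) = {a, b, c, d}
Count: 4

4


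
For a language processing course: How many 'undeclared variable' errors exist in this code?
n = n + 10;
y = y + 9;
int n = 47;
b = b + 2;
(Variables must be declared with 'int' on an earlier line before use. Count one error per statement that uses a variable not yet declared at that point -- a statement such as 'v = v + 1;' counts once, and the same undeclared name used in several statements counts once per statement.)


Scanning code line by line:
  Line 1: use 'n' -> ERROR (undeclared)
  Line 2: use 'y' -> ERROR (undeclared)
  Line 3: declare 'n' -> declared = ['n']
  Line 4: use 'b' -> ERROR (undeclared)
Total undeclared variable errors: 3

3


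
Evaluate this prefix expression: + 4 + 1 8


Parsing prefix expression: + 4 + 1 8
Step 1: Innermost operation '+ 1 8'
  1 + 8 = 9
Step 2: Outer operation '+ 4 [9]'
  4 + 9 = 13

13


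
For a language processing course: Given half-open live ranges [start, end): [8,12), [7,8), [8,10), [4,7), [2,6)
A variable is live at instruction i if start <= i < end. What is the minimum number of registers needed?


Live ranges:
  Var0: [8, 12)
  Var1: [7, 8)
  Var2: [8, 10)
  Var3: [4, 7)
  Var4: [2, 6)
Sweep-line events (position, delta, active):
  pos=2 start -> active=1
  pos=4 start -> active=2
  pos=6 end -> active=1
  pos=7 end -> active=0
  pos=7 start -> active=1
  pos=8 end -> active=0
  pos=8 start -> active=1
  pos=8 start -> active=2
  pos=10 end -> active=1
  pos=12 end -> active=0
Maximum simultaneous active: 2
Minimum registers needed: 2

2


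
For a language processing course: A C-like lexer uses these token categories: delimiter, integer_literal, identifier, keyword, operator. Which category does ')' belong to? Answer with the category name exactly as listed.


Token: ')'
Checking categories:
  identifier: no
  integer_literal: no
  operator: no
  keyword: no
  delimiter: YES
Category: delimiter

delimiter


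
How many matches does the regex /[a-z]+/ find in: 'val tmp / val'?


Pattern: /[a-z]+/ (identifiers)
Input: 'val tmp / val'
Scanning for matches:
  Match 1: 'val'
  Match 2: 'tmp'
  Match 3: 'val'
Total matches: 3

3


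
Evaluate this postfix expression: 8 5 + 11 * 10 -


Processing tokens left to right:
Push 8, Push 5
Pop 8 and 5, compute 8 + 5 = 13, push 13
Push 11
Pop 13 and 11, compute 13 * 11 = 143, push 143
Push 10
Pop 143 and 10, compute 143 - 10 = 133, push 133
Stack result: 133

133


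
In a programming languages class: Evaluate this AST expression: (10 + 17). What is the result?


Expression: (10 + 17)
Evaluating step by step:
  10 + 17 = 27
Result: 27

27


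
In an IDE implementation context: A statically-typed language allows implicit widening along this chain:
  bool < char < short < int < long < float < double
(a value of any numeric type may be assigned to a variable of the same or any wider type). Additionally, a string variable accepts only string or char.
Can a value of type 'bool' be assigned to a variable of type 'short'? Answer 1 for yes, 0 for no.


Target variable type: short
Source value type: bool
Numeric ranks: bool=0, short=2
Widening allowed iff rank(source) <= rank(target): 0 <= 2? Yes
Result: 1

1


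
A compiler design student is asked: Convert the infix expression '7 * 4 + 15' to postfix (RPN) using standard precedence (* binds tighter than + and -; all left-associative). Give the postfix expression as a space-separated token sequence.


Applying the shunting-yard algorithm:
  Operand 7 -> output
  Push '*' onto operator stack -> op-stack: [*]
  Operand 4 -> output
  See '+' (prec 1); top '*' (prec 2) >= it -> pop '*' to output
  Push '+' onto operator stack -> op-stack: [+]
  Operand 15 -> output
  End of input: pop '+' to output
Postfix result: 7 4 * 15 +

7 4 * 15 +


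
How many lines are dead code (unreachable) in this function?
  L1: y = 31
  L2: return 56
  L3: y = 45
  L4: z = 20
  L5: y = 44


Analyzing control flow:
  L1: reachable (before return)
  L2: reachable (return statement)
  L3: DEAD (after return at L2)
  L4: DEAD (after return at L2)
  L5: DEAD (after return at L2)
Return at L2, total lines = 5
Dead lines: L3 through L5
Count: 3

3


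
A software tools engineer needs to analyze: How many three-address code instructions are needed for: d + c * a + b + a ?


Expression: d + c * a + b + a
Generating three-address code (respecting * over +/- precedence):
  Instruction 1: t1 = c * a
  Instruction 2: t2 = d + t1
  Instruction 3: t3 = t2 + b
  Instruction 4: t4 = t3 + a
Total instructions: 4

4


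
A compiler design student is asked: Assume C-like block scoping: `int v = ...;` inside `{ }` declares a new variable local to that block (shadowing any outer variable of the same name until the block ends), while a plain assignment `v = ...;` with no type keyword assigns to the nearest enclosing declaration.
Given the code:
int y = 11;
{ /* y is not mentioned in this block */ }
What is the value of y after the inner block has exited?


Analyzing scoping rules:
Outer scope: declares y = 11
Inner block: y is neither redeclared nor assigned -> unchanged
After the block -> 11
Result: 11

11


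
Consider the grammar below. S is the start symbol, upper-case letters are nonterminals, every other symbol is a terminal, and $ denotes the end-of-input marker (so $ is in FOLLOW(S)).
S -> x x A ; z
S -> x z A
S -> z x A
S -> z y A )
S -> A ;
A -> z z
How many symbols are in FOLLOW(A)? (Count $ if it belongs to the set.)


S is the start symbol and does not occur in any rule body, so FOLLOW(S) = {$}.
Examining every occurrence of A in a rule body:
  S -> x x A ; z : A is followed by terminal ';' -> add ';'
  S -> x z A : A is at the right end -> add FOLLOW(S) = {$}
  S -> z x A : A is at the right end -> add FOLLOW(S) = {$} (already in the set)
  S -> z y A ) : A is followed by terminal ')' -> add ')'
  S -> A ; : A is followed by terminal ';' -> add ';' (already in the set)
  A -> z z : A does not occur in the body -> contributes nothing
FOLLOW(A) = {), ;, $}
Count: 3

3


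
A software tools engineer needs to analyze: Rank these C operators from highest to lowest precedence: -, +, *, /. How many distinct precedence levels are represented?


Looking up precedence for each operator:
  - -> precedence 5
  + -> precedence 5
  * -> precedence 6
  / -> precedence 6
Sorted highest to lowest: *, /, -, +
Distinct precedence values: [6, 5]
Number of distinct levels: 2

2


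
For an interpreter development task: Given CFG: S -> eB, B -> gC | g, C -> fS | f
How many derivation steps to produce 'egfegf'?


Grammar: S -> eB, B -> gC | g, C -> fS | f
Deriving 'egfegf':
Step 1: S -> eB => eB
Step 2: B -> gC => egC
Step 3: C -> fS => egfS
Step 4: S -> eB => egfeB
Step 5: B -> gC => egfegC
Step 6: C -> f => egfegf
Total derivation steps: 6

6


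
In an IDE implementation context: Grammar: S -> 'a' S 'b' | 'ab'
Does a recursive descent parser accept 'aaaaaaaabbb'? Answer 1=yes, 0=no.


Grammar accepts strings of the form a^n b^n (n >= 1)
Word: 'aaaaaaaabbb'
Counting: 8 a's and 3 b's
Check: 8 == 3? No
Mismatch: a-count != b-count
Rejected

0


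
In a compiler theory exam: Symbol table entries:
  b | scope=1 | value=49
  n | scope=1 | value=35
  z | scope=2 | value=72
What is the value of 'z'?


Searching symbol table for 'z':
  b | scope=1 | value=49
  n | scope=1 | value=35
  z | scope=2 | value=72 <- MATCH
Found 'z' at scope 2 with value 72

72


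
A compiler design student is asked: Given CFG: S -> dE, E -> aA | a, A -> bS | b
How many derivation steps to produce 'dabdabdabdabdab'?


Grammar: S -> dE, E -> aA | a, A -> bS | b
Deriving 'dabdabdabdabdab':
Step 1: S -> dE => dE
Step 2: E -> aA => daA
Step 3: A -> bS => dabS
Step 4: S -> dE => dabdE
Step 5: E -> aA => dabdaA
Step 6: A -> bS => dabdabS
Step 7: S -> dE => dabdabdE
Step 8: E -> aA => dabdabdaA
Step 9: A -> bS => dabdabdabS
Step 10: S -> dE => dabdabdabdE
Step 11: E -> aA => dabdabdabdaA
Step 12: A -> bS => dabdabdabdabS
Step 13: S -> dE => dabdabdabdabdE
Step 14: E -> aA => dabdabdabdabdaA
Step 15: A -> b => dabdabdabdabdab
Total derivation steps: 15

15


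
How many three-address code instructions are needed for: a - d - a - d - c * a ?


Expression: a - d - a - d - c * a
Generating three-address code (respecting * over +/- precedence):
  Instruction 1: t1 = c * a
  Instruction 2: t2 = a - d
  Instruction 3: t3 = t2 - a
  Instruction 4: t4 = t3 - d
  Instruction 5: t5 = t4 - t1
Total instructions: 5

5


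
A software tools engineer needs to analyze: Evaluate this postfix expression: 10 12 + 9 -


Processing tokens left to right:
Push 10, Push 12
Pop 10 and 12, compute 10 + 12 = 22, push 22
Push 9
Pop 22 and 9, compute 22 - 9 = 13, push 13
Stack result: 13

13


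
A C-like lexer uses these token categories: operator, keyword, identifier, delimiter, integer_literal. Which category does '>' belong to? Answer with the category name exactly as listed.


Token: '>'
Checking categories:
  identifier: no
  integer_literal: no
  operator: YES
  keyword: no
  delimiter: no
Category: operator

operator


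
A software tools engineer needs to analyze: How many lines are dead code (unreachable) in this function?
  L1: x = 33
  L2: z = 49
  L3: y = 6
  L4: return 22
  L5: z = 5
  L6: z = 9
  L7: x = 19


Analyzing control flow:
  L1: reachable (before return)
  L2: reachable (before return)
  L3: reachable (before return)
  L4: reachable (return statement)
  L5: DEAD (after return at L4)
  L6: DEAD (after return at L4)
  L7: DEAD (after return at L4)
Return at L4, total lines = 7
Dead lines: L5 through L7
Count: 3

3


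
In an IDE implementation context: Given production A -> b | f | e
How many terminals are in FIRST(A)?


Production: A -> b | f | e
Examining each alternative for leading terminals:
  A -> b : first terminal = 'b'
  A -> f : first terminal = 'f'
  A -> e : first terminal = 'e'
FIRST(A) = {b, e, f}
Count: 3

3


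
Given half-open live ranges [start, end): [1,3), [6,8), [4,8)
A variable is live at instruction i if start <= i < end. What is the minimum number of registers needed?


Live ranges:
  Var0: [1, 3)
  Var1: [6, 8)
  Var2: [4, 8)
Sweep-line events (position, delta, active):
  pos=1 start -> active=1
  pos=3 end -> active=0
  pos=4 start -> active=1
  pos=6 start -> active=2
  pos=8 end -> active=1
  pos=8 end -> active=0
Maximum simultaneous active: 2
Minimum registers needed: 2

2


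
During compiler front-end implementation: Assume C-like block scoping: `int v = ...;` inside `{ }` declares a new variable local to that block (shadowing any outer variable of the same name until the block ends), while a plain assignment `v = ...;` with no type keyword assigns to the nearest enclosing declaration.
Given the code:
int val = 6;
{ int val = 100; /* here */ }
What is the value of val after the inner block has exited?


Analyzing scoping rules:
Outer scope: declares val = 6
Inner block: 'int val = 100;' declares a NEW val that shadows the outer one
When the block exits the inner val goes out of scope; the outer val was never modified -> 6
Result: 6

6


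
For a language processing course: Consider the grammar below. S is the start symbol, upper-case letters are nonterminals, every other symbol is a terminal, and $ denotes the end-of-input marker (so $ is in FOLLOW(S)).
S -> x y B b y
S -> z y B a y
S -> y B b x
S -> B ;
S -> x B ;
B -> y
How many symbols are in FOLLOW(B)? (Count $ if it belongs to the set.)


S is the start symbol and does not occur in any rule body, so FOLLOW(S) = {$}.
Examining every occurrence of B in a rule body:
  S -> x y B b y : B is followed by terminal 'b' -> add 'b'
  S -> z y B a y : B is followed by terminal 'a' -> add 'a'
  S -> y B b x : B is followed by terminal 'b' -> add 'b' (already in the set)
  S -> B ; : B is followed by terminal ';' -> add ';'
  S -> x B ; : B is followed by terminal ';' -> add ';' (already in the set)
  B -> y : B does not occur in the body -> contributes nothing
FOLLOW(B) = {;, a, b}
Count: 3

3


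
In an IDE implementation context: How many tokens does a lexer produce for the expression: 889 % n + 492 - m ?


Scanning '889 % n + 492 - m'
Token 1: '889' -> integer_literal
Token 2: '%' -> operator
Token 3: 'n' -> identifier
Token 4: '+' -> operator
Token 5: '492' -> integer_literal
Token 6: '-' -> operator
Token 7: 'm' -> identifier
Total tokens: 7

7


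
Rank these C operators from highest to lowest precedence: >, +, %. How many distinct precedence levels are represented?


Looking up precedence for each operator:
  > -> precedence 4
  + -> precedence 5
  % -> precedence 6
Sorted highest to lowest: %, +, >
Distinct precedence values: [6, 5, 4]
Number of distinct levels: 3

3


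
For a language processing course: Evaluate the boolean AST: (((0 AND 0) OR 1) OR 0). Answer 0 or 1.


Step 1: Evaluate inner node
  0 AND 0 = 0
Step 2: Evaluate next node
  0 OR 1 = 1
Step 3: Evaluate root node
  1 OR 0 = 1

1


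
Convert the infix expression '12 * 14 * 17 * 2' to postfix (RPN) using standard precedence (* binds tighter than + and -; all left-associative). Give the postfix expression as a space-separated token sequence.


Applying the shunting-yard algorithm:
  Operand 12 -> output
  Push '*' onto operator stack -> op-stack: [*]
  Operand 14 -> output
  See '*' (prec 2); top '*' (prec 2) >= it -> pop '*' to output
  Push '*' onto operator stack -> op-stack: [*]
  Operand 17 -> output
  See '*' (prec 2); top '*' (prec 2) >= it -> pop '*' to output
  Push '*' onto operator stack -> op-stack: [*]
  Operand 2 -> output
  End of input: pop '*' to output
Postfix result: 12 14 * 17 * 2 *

12 14 * 17 * 2 *


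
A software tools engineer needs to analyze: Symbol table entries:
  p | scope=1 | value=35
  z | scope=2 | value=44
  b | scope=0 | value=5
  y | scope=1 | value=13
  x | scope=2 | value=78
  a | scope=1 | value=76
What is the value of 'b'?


Searching symbol table for 'b':
  p | scope=1 | value=35
  z | scope=2 | value=44
  b | scope=0 | value=5 <- MATCH
  y | scope=1 | value=13
  x | scope=2 | value=78
  a | scope=1 | value=76
Found 'b' at scope 0 with value 5

5


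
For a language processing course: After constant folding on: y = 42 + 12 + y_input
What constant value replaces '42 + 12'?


Identifying constant sub-expression:
  Original: y = 42 + 12 + y_input
  42 and 12 are both compile-time constants
  Evaluating: 42 + 12 = 54
  After folding: y = 54 + y_input

54


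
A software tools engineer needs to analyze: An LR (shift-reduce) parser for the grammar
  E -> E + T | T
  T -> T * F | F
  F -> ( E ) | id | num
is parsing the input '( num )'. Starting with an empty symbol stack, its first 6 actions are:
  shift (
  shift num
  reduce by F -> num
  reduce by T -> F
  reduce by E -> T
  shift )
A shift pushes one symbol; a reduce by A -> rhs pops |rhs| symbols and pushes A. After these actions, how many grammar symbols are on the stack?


Tracking the symbol stack through each action:
  Action 1: shift '(' : push -> stack = [(] (size 1)
  Action 2: shift 'num' : push -> stack = [(, num] (size 2)
  Action 3: reduce by F -> num : pop 1, push F -> stack = [(, F] (size 2)
  Action 4: reduce by T -> F : pop 1, push T -> stack = [(, T] (size 2)
  Action 5: reduce by E -> T : pop 1, push E -> stack = [(, E] (size 2)
  Action 6: shift ')' : push -> stack = [(, E, )] (size 3)
Final stack size: 3

3


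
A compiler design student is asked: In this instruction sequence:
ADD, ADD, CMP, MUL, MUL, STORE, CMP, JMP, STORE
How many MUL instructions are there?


Scanning instruction sequence for MUL:
  Position 1: ADD
  Position 2: ADD
  Position 3: CMP
  Position 4: MUL <- MATCH
  Position 5: MUL <- MATCH
  Position 6: STORE
  Position 7: CMP
  Position 8: JMP
  Position 9: STORE
Matches at positions: [4, 5]
Total MUL count: 2

2


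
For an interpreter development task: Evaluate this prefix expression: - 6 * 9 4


Parsing prefix expression: - 6 * 9 4
Step 1: Innermost operation '* 9 4'
  9 * 4 = 36
Step 2: Outer operation '- 6 [36]'
  6 - 36 = -30

-30


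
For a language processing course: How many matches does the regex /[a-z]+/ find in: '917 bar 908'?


Pattern: /[a-z]+/ (identifiers)
Input: '917 bar 908'
Scanning for matches:
  Match 1: 'bar'
Total matches: 1

1


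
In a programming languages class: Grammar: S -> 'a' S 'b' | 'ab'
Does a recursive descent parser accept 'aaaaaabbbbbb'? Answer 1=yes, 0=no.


Grammar accepts strings of the form a^n b^n (n >= 1)
Word: 'aaaaaabbbbbb'
Counting: 6 a's and 6 b's
Check: 6 == 6? Yes
Derivation (S -> aSb applied 5 time(s), then S -> ab): S => aSb => aaSbb => aaaSbbb => aaaaSbbbb => aaaaaSbbbbb => aaaaaabbbbbb
Accepted

1


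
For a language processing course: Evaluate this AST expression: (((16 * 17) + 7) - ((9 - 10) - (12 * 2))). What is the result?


Expression: (((16 * 17) + 7) - ((9 - 10) - (12 * 2)))
Evaluating step by step:
  16 * 17 = 272
  272 + 7 = 279
  9 - 10 = -1
  12 * 2 = 24
  -1 - 24 = -25
  279 - -25 = 304
Result: 304

304


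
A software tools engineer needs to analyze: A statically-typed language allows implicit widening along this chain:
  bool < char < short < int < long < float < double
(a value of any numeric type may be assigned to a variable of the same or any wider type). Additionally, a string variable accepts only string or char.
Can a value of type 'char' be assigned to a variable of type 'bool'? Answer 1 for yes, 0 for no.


Target variable type: bool
Source value type: char
Numeric ranks: char=1, bool=0
Widening allowed iff rank(source) <= rank(target): 1 <= 0? No
Result: 0

0


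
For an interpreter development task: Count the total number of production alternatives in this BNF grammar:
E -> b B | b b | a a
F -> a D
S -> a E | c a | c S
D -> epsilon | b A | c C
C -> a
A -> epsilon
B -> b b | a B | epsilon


Counting alternatives per rule:
  E: 3 alternative(s)
  F: 1 alternative(s)
  S: 3 alternative(s)
  D: 3 alternative(s)
  C: 1 alternative(s)
  A: 1 alternative(s)
  B: 3 alternative(s)
Sum: 3 + 1 + 3 + 3 + 1 + 1 + 3 = 15

15


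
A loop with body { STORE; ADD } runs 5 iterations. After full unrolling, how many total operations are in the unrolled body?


Loop body operations: STORE, ADD (2 ops per iteration)
Unrolling 5 iterations:
  Iteration 1: STORE, ADD (2 ops)
  Iteration 2: STORE, ADD (2 ops)
  Iteration 3: STORE, ADD (2 ops)
  Iteration 4: STORE, ADD (2 ops)
  Iteration 5: STORE, ADD (2 ops)
Total: 5 iterations * 2 ops/iter = 10 operations

10


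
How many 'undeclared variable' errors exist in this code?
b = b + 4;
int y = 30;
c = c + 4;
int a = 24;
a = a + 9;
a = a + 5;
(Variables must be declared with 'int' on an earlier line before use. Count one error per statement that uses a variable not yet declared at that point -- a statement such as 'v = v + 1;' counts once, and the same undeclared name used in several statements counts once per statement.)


Scanning code line by line:
  Line 1: use 'b' -> ERROR (undeclared)
  Line 2: declare 'y' -> declared = ['y']
  Line 3: use 'c' -> ERROR (undeclared)
  Line 4: declare 'a' -> declared = ['a', 'y']
  Line 5: use 'a' -> OK (declared)
  Line 6: use 'a' -> OK (declared)
Total undeclared variable errors: 2

2


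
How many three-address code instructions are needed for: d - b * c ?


Expression: d - b * c
Generating three-address code (respecting * over +/- precedence):
  Instruction 1: t1 = b * c
  Instruction 2: t2 = d - t1
Total instructions: 2

2


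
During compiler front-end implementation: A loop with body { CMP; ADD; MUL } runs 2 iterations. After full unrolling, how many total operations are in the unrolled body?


Loop body operations: CMP, ADD, MUL (3 ops per iteration)
Unrolling 2 iterations:
  Iteration 1: CMP, ADD, MUL (3 ops)
  Iteration 2: CMP, ADD, MUL (3 ops)
Total: 2 iterations * 3 ops/iter = 6 operations

6


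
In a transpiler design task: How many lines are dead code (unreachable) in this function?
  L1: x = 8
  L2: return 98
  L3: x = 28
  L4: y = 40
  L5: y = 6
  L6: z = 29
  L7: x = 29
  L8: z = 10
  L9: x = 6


Analyzing control flow:
  L1: reachable (before return)
  L2: reachable (return statement)
  L3: DEAD (after return at L2)
  L4: DEAD (after return at L2)
  L5: DEAD (after return at L2)
  L6: DEAD (after return at L2)
  L7: DEAD (after return at L2)
  L8: DEAD (after return at L2)
  L9: DEAD (after return at L2)
Return at L2, total lines = 9
Dead lines: L3 through L9
Count: 7

7


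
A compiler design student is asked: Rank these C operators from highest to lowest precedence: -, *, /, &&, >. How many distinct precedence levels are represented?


Looking up precedence for each operator:
  - -> precedence 5
  * -> precedence 6
  / -> precedence 6
  && -> precedence 2
  > -> precedence 4
Sorted highest to lowest: *, /, -, >, &&
Distinct precedence values: [6, 5, 4, 2]
Number of distinct levels: 4

4


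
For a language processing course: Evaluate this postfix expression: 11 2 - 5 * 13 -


Processing tokens left to right:
Push 11, Push 2
Pop 11 and 2, compute 11 - 2 = 9, push 9
Push 5
Pop 9 and 5, compute 9 * 5 = 45, push 45
Push 13
Pop 45 and 13, compute 45 - 13 = 32, push 32
Stack result: 32

32


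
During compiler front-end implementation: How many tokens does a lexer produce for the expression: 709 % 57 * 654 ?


Scanning '709 % 57 * 654'
Token 1: '709' -> integer_literal
Token 2: '%' -> operator
Token 3: '57' -> integer_literal
Token 4: '*' -> operator
Token 5: '654' -> integer_literal
Total tokens: 5

5


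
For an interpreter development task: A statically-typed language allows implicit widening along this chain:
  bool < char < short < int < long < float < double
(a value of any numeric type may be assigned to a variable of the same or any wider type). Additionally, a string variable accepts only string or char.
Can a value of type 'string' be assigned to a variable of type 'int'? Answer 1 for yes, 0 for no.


Target variable type: int
Source value type: string
Rule: string cannot widen to any numeric type
Result: 0

0


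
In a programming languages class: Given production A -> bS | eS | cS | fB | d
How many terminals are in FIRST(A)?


Production: A -> bS | eS | cS | fB | d
Examining each alternative for leading terminals:
  A -> bS : first terminal = 'b'
  A -> eS : first terminal = 'e'
  A -> cS : first terminal = 'c'
  A -> fB : first terminal = 'f'
  A -> d : first terminal = 'd'
FIRST(A) = {b, c, d, e, f}
Count: 5

5


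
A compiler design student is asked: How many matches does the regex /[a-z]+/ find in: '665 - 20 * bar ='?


Pattern: /[a-z]+/ (identifiers)
Input: '665 - 20 * bar ='
Scanning for matches:
  Match 1: 'bar'
Total matches: 1

1


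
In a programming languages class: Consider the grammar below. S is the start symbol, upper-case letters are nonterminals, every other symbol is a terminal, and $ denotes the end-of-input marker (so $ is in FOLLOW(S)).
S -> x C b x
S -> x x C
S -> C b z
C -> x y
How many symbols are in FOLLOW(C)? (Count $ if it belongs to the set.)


S is the start symbol and does not occur in any rule body, so FOLLOW(S) = {$}.
Examining every occurrence of C in a rule body:
  S -> x C b x : C is followed by terminal 'b' -> add 'b'
  S -> x x C : C is at the right end -> add FOLLOW(S) = {$}
  S -> C b z : C is followed by terminal 'b' -> add 'b' (already in the set)
  C -> x y : C does not occur in the body -> contributes nothing
FOLLOW(C) = {b, $}
Count: 2

2


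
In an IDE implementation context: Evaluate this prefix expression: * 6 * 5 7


Parsing prefix expression: * 6 * 5 7
Step 1: Innermost operation '* 5 7'
  5 * 7 = 35
Step 2: Outer operation '* 6 [35]'
  6 * 35 = 210

210


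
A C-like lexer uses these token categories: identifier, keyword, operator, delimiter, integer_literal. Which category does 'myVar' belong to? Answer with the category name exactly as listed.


Token: 'myVar'
Checking categories:
  identifier: YES
  integer_literal: no
  operator: no
  keyword: no
  delimiter: no
Category: identifier

identifier


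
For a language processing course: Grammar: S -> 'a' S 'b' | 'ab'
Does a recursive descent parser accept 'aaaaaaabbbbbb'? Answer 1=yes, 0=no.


Grammar accepts strings of the form a^n b^n (n >= 1)
Word: 'aaaaaaabbbbbb'
Counting: 7 a's and 6 b's
Check: 7 == 6? No
Mismatch: a-count != b-count
Rejected

0


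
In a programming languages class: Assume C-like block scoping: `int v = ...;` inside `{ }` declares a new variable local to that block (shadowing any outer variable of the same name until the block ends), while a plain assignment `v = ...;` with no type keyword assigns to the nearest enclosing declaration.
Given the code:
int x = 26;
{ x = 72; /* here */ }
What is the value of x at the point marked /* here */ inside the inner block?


Analyzing scoping rules:
Outer scope: declares x = 26
Inner block: 'x = 72;' has no type keyword, so it is an assignment to the outer x (no shadowing)
Inside the block, after the assignment -> 72
Result: 72

72


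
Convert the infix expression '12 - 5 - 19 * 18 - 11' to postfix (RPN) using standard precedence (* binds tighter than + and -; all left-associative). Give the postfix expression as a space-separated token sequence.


Applying the shunting-yard algorithm:
  Operand 12 -> output
  Push '-' onto operator stack -> op-stack: [-]
  Operand 5 -> output
  See '-' (prec 1); top '-' (prec 1) >= it -> pop '-' to output
  Push '-' onto operator stack -> op-stack: [-]
  Operand 19 -> output
  Push '*' onto operator stack -> op-stack: [-, *]
  Operand 18 -> output
  See '-' (prec 1); top '*' (prec 2) >= it -> pop '*' to output
  See '-' (prec 1); top '-' (prec 1) >= it -> pop '-' to output
  Push '-' onto operator stack -> op-stack: [-]
  Operand 11 -> output
  End of input: pop '-' to output
Postfix result: 12 5 - 19 18 * - 11 -

12 5 - 19 18 * - 11 -


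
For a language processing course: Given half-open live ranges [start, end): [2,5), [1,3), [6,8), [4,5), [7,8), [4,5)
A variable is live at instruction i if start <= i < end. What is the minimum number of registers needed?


Live ranges:
  Var0: [2, 5)
  Var1: [1, 3)
  Var2: [6, 8)
  Var3: [4, 5)
  Var4: [7, 8)
  Var5: [4, 5)
Sweep-line events (position, delta, active):
  pos=1 start -> active=1
  pos=2 start -> active=2
  pos=3 end -> active=1
  pos=4 start -> active=2
  pos=4 start -> active=3
  pos=5 end -> active=2
  pos=5 end -> active=1
  pos=5 end -> active=0
  pos=6 start -> active=1
  pos=7 start -> active=2
  pos=8 end -> active=1
  pos=8 end -> active=0
Maximum simultaneous active: 3
Minimum registers needed: 3

3


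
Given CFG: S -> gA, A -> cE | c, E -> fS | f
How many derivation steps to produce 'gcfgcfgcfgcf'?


Grammar: S -> gA, A -> cE | c, E -> fS | f
Deriving 'gcfgcfgcfgcf':
Step 1: S -> gA => gA
Step 2: A -> cE => gcE
Step 3: E -> fS => gcfS
Step 4: S -> gA => gcfgA
Step 5: A -> cE => gcfgcE
Step 6: E -> fS => gcfgcfS
Step 7: S -> gA => gcfgcfgA
Step 8: A -> cE => gcfgcfgcE
Step 9: E -> fS => gcfgcfgcfS
Step 10: S -> gA => gcfgcfgcfgA
Step 11: A -> cE => gcfgcfgcfgcE
Step 12: E -> f => gcfgcfgcfgcf
Total derivation steps: 12

12


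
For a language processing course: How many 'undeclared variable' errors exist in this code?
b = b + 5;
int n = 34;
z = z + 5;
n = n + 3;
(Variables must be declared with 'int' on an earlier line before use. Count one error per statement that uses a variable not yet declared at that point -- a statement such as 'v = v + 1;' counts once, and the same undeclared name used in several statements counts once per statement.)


Scanning code line by line:
  Line 1: use 'b' -> ERROR (undeclared)
  Line 2: declare 'n' -> declared = ['n']
  Line 3: use 'z' -> ERROR (undeclared)
  Line 4: use 'n' -> OK (declared)
Total undeclared variable errors: 2

2


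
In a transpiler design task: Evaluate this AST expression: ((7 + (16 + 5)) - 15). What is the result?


Expression: ((7 + (16 + 5)) - 15)
Evaluating step by step:
  16 + 5 = 21
  7 + 21 = 28
  28 - 15 = 13
Result: 13

13


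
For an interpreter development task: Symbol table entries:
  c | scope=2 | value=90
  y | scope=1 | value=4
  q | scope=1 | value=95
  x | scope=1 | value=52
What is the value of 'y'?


Searching symbol table for 'y':
  c | scope=2 | value=90
  y | scope=1 | value=4 <- MATCH
  q | scope=1 | value=95
  x | scope=1 | value=52
Found 'y' at scope 1 with value 4

4


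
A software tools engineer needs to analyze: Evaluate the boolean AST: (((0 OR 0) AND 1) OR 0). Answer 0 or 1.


Step 1: Evaluate inner node
  0 OR 0 = 0
Step 2: Evaluate next node
  0 AND 1 = 0
Step 3: Evaluate root node
  0 OR 0 = 0

0


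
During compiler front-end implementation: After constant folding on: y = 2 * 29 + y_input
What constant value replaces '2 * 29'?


Identifying constant sub-expression:
  Original: y = 2 * 29 + y_input
  2 and 29 are both compile-time constants
  Evaluating: 2 * 29 = 58
  After folding: y = 58 + y_input

58


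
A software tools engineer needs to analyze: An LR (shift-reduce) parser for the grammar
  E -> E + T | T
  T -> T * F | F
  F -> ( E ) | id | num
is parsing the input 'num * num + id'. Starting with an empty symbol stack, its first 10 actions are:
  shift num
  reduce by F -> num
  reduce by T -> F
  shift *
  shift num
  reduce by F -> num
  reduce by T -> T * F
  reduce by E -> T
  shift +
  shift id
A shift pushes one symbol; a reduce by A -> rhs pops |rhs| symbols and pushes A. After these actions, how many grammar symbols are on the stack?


Tracking the symbol stack through each action:
  Action 1: shift 'num' : push -> stack = [num] (size 1)
  Action 2: reduce by F -> num : pop 1, push F -> stack = [F] (size 1)
  Action 3: reduce by T -> F : pop 1, push T -> stack = [T] (size 1)
  Action 4: shift '*' : push -> stack = [T, *] (size 2)
  Action 5: shift 'num' : push -> stack = [T, *, num] (size 3)
  Action 6: reduce by F -> num : pop 1, push F -> stack = [T, *, F] (size 3)
  Action 7: reduce by T -> T * F : pop 3, push T -> stack = [T] (size 1)
  Action 8: reduce by E -> T : pop 1, push E -> stack = [E] (size 1)
  Action 9: shift '+' : push -> stack = [E, +] (size 2)
  Action 10: shift 'id' : push -> stack = [E, +, id] (size 3)
Final stack size: 3

3


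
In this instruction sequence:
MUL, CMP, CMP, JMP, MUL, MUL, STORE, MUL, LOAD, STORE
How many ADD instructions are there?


Scanning instruction sequence for ADD:
  Position 1: MUL
  Position 2: CMP
  Position 3: CMP
  Position 4: JMP
  Position 5: MUL
  Position 6: MUL
  Position 7: STORE
  Position 8: MUL
  Position 9: LOAD
  Position 10: STORE
Matches at positions: []
Total ADD count: 0

0


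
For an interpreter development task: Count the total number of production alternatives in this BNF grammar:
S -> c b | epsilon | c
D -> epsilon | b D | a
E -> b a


Counting alternatives per rule:
  S: 3 alternative(s)
  D: 3 alternative(s)
  E: 1 alternative(s)
Sum: 3 + 3 + 1 = 7

7


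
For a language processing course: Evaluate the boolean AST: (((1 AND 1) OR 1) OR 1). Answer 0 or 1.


Step 1: Evaluate inner node
  1 AND 1 = 1
Step 2: Evaluate next node
  1 OR 1 = 1
Step 3: Evaluate root node
  1 OR 1 = 1

1


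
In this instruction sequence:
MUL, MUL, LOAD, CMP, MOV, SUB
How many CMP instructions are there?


Scanning instruction sequence for CMP:
  Position 1: MUL
  Position 2: MUL
  Position 3: LOAD
  Position 4: CMP <- MATCH
  Position 5: MOV
  Position 6: SUB
Matches at positions: [4]
Total CMP count: 1

1


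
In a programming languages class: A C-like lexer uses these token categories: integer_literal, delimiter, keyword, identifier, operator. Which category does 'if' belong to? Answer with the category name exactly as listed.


Token: 'if'
Checking categories:
  identifier: no
  integer_literal: no
  operator: no
  keyword: YES
  delimiter: no
Category: keyword

keyword


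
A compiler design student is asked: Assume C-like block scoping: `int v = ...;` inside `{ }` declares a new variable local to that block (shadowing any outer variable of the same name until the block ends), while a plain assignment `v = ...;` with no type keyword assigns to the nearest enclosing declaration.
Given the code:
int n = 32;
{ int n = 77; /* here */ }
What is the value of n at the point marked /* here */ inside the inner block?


Analyzing scoping rules:
Outer scope: declares n = 32
Inner block: 'int n = 77;' declares a NEW n that shadows the outer one
Inside the block the inner declaration is in scope -> 77
Result: 77

77


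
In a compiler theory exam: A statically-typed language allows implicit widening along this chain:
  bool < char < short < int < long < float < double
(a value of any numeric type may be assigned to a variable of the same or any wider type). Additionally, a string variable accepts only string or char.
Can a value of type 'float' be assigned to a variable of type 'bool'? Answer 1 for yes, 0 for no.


Target variable type: bool
Source value type: float
Numeric ranks: float=5, bool=0
Widening allowed iff rank(source) <= rank(target): 5 <= 0? No
Result: 0

0


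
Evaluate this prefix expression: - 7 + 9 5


Parsing prefix expression: - 7 + 9 5
Step 1: Innermost operation '+ 9 5'
  9 + 5 = 14
Step 2: Outer operation '- 7 [14]'
  7 - 14 = -7

-7


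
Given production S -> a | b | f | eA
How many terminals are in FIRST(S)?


Production: S -> a | b | f | eA
Examining each alternative for leading terminals:
  S -> a : first terminal = 'a'
  S -> b : first terminal = 'b'
  S -> f : first terminal = 'f'
  S -> eA : first terminal = 'e'
FIRST(S) = {a, b, e, f}
Count: 4

4


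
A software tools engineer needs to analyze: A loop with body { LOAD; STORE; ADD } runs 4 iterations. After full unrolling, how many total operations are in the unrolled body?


Loop body operations: LOAD, STORE, ADD (3 ops per iteration)
Unrolling 4 iterations:
  Iteration 1: LOAD, STORE, ADD (3 ops)
  Iteration 2: LOAD, STORE, ADD (3 ops)
  Iteration 3: LOAD, STORE, ADD (3 ops)
  Iteration 4: LOAD, STORE, ADD (3 ops)
Total: 4 iterations * 3 ops/iter = 12 operations

12


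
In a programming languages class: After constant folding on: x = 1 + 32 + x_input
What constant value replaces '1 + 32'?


Identifying constant sub-expression:
  Original: x = 1 + 32 + x_input
  1 and 32 are both compile-time constants
  Evaluating: 1 + 32 = 33
  After folding: x = 33 + x_input

33


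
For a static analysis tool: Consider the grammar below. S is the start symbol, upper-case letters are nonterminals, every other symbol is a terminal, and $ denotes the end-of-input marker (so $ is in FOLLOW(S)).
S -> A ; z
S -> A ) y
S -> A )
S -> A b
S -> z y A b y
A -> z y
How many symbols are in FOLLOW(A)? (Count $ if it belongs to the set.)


S is the start symbol and does not occur in any rule body, so FOLLOW(S) = {$}.
Examining every occurrence of A in a rule body:
  S -> A ; z : A is followed by terminal ';' -> add ';'
  S -> A ) y : A is followed by terminal ')' -> add ')'
  S -> A ) : A is followed by terminal ')' -> add ')' (already in the set)
  S -> A b : A is followed by terminal 'b' -> add 'b'
  S -> z y A b y : A is followed by terminal 'b' -> add 'b' (already in the set)
  A -> z y : A does not occur in the body -> contributes nothing
FOLLOW(A) = {), ;, b}
Count: 3

3


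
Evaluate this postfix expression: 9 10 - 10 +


Processing tokens left to right:
Push 9, Push 10
Pop 9 and 10, compute 9 - 10 = -1, push -1
Push 10
Pop -1 and 10, compute -1 + 10 = 9, push 9
Stack result: 9

9


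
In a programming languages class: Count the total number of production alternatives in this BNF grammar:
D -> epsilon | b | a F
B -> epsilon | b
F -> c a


Counting alternatives per rule:
  D: 3 alternative(s)
  B: 2 alternative(s)
  F: 1 alternative(s)
Sum: 3 + 2 + 1 = 6

6


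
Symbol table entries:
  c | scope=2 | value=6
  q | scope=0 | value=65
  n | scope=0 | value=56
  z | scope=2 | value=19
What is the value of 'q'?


Searching symbol table for 'q':
  c | scope=2 | value=6
  q | scope=0 | value=65 <- MATCH
  n | scope=0 | value=56
  z | scope=2 | value=19
Found 'q' at scope 0 with value 65

65


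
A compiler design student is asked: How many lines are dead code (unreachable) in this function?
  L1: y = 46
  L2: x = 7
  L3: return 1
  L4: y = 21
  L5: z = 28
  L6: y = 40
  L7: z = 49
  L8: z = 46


Analyzing control flow:
  L1: reachable (before return)
  L2: reachable (before return)
  L3: reachable (return statement)
  L4: DEAD (after return at L3)
  L5: DEAD (after return at L3)
  L6: DEAD (after return at L3)
  L7: DEAD (after return at L3)
  L8: DEAD (after return at L3)
Return at L3, total lines = 8
Dead lines: L4 through L8
Count: 5

5


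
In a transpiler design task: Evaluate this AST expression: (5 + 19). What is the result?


Expression: (5 + 19)
Evaluating step by step:
  5 + 19 = 24
Result: 24

24
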